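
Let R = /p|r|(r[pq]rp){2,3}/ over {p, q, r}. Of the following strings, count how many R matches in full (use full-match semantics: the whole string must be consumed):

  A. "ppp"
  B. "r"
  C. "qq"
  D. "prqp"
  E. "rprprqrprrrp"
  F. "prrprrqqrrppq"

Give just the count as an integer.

1

A → no match
B → match
C → no match
D → no match
E → no match
F → no match
Total matched: 1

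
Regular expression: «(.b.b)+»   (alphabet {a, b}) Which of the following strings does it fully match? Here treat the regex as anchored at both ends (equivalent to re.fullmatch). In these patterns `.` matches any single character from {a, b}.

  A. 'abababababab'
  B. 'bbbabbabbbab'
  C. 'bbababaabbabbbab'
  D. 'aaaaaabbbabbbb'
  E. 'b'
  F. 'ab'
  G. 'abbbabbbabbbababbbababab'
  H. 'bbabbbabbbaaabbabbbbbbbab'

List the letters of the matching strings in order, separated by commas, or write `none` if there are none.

A, G

A → match
B → no match
C → no match
D → no match
E → no match
F → no match
G → match
H → no match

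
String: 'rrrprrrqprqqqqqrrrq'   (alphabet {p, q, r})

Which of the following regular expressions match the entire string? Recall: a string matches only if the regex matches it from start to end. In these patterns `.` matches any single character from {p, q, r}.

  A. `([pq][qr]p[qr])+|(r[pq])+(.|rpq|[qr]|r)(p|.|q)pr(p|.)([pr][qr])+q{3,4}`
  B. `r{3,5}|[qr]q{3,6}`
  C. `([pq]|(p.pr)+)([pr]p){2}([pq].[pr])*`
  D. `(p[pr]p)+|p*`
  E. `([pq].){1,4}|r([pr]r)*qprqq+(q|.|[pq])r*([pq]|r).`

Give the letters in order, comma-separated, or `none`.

E

A → no match
B → no match
C → no match
D → no match
E → match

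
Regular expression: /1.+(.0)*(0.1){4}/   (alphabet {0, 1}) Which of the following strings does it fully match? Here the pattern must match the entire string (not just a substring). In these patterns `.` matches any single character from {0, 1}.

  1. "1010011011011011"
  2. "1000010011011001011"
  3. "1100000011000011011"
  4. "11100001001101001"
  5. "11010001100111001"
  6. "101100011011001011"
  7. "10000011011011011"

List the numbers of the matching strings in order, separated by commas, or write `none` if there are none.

1 → match
2 → match
3 → no match
4 → no match
5 → no match
6 → match
7 → match

1, 2, 6, 7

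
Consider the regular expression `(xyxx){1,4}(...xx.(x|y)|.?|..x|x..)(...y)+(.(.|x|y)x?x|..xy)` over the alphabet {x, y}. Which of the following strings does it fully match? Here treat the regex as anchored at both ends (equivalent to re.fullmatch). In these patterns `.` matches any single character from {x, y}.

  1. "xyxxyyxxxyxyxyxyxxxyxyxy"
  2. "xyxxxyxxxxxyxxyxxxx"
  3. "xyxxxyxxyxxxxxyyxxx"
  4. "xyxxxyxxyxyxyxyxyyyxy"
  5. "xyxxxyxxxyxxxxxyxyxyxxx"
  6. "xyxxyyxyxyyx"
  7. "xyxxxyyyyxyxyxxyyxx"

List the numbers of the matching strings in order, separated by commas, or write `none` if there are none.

1 → no match
2 → match
3 → match
4 → match
5 → match
6 → no match
7 → no match

2, 3, 4, 5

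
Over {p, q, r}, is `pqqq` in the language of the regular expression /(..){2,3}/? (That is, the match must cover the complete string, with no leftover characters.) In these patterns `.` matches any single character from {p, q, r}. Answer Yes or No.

Yes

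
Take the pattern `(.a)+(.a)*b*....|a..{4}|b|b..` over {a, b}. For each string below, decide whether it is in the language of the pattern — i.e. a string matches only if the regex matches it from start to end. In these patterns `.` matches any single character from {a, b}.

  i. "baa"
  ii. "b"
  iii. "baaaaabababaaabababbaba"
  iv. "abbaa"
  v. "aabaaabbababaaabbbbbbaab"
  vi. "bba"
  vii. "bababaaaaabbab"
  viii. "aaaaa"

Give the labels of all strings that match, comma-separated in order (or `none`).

i → match
ii → match
iii → match
iv → no match
v → no match
vi → match
vii → match
viii → no match

i, ii, iii, vi, vii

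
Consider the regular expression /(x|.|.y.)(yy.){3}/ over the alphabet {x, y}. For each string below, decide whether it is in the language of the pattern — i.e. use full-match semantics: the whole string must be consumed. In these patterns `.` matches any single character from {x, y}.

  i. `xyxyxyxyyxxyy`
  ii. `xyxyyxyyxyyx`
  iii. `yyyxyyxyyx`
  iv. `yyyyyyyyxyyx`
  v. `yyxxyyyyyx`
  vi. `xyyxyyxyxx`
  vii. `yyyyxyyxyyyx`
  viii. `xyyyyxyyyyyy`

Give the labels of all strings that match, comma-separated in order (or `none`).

i → no match
ii → match
iii → match
iv → match
v → no match
vi → no match
vii → no match
viii → match

ii, iii, iv, viii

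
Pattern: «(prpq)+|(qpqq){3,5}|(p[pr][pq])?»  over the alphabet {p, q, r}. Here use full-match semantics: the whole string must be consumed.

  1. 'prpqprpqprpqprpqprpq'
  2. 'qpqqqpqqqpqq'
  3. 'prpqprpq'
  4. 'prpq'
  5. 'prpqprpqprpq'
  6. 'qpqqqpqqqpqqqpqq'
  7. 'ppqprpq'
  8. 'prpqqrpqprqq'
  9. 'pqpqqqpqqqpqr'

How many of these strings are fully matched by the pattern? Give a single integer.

6

1 → match
2. 'qpqqqpqqqpqq' → match
3. 'prpqprpq' → match
4. 'prpq' → match
5. 'prpqprpqprpq' → match
6 → match
7. 'ppqprpq' → no match
8. 'prpqqrpqprqq' → no match
9 → no match
Total matched: 6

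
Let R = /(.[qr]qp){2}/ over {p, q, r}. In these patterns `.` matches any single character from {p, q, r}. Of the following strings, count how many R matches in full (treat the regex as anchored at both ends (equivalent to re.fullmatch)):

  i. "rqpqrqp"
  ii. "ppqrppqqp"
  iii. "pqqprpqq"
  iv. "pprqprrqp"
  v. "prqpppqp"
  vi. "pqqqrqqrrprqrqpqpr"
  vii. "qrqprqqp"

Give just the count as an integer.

i → no match
ii → no match
iii → no match — must end with "qp"
iv → no match
v → no match
vi → no match — must end with "qp"
vii → match
Total matched: 1

1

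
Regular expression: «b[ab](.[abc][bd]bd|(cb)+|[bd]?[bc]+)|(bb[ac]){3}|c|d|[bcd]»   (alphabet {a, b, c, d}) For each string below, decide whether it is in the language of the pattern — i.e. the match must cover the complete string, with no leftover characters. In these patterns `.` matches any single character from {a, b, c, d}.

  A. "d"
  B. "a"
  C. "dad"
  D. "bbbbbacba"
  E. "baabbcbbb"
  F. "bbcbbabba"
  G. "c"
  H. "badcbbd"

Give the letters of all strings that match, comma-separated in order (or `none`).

A, F, G, H

A → match
B → no match
C → no match
D → no match
E → no match
F → match
G → match
H → match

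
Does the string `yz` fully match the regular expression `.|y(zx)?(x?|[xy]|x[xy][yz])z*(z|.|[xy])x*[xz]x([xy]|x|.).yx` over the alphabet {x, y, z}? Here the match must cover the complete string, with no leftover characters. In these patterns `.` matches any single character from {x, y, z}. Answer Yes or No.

No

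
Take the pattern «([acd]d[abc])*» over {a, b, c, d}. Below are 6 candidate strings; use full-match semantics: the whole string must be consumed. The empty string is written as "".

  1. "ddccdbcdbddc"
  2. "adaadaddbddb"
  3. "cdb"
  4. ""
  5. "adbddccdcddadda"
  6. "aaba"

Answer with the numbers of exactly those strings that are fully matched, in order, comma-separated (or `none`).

1, 2, 3, 4, 5

1 → match
2 → match
3 → match
4 → match
5 → match
6 → no match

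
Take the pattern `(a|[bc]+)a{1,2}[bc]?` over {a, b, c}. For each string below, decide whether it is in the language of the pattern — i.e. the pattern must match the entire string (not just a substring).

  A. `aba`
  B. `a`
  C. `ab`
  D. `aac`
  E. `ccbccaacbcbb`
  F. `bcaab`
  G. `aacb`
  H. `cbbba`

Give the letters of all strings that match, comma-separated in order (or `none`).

D, F, H

A → no match
B → no match
C → no match
D → match
E → no match
F → match
G → no match
H → match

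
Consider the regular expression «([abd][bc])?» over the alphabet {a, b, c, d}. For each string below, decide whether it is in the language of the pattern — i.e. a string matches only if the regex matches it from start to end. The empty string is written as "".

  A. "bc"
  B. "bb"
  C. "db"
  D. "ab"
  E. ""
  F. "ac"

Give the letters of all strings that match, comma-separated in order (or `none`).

A, B, C, D, E, F

A → match
B → match
C → match
D → match
E → match
F → match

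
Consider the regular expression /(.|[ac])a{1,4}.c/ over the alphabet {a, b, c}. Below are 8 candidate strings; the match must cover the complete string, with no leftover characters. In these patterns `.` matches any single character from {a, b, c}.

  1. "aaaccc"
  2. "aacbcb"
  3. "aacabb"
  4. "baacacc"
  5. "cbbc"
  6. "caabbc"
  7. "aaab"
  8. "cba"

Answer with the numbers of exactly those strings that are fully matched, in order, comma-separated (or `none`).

none

1 → no match
2 → no match — must end with "c"
3 → no match — must end with "c"
4 → no match
5 → no match
6 → no match
7 → no match — must end with "c"
8 → no match — must end with "c"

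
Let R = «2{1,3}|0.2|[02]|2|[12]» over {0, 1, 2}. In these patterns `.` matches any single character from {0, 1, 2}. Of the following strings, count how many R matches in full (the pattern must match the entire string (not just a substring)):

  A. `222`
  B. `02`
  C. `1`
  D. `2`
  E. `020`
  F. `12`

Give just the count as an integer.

3

A. `222` → match
B. `02` → no match
C. `1` → match
D. `2` → match
E. `020` → no match
F. `12` → no match
Total matched: 3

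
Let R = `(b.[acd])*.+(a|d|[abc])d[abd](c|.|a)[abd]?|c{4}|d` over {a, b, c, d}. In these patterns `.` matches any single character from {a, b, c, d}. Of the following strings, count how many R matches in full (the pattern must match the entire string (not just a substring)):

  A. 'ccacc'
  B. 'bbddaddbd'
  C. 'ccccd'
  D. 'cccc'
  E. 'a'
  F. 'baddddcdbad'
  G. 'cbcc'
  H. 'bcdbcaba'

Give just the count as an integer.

A → no match
B → match
C → no match
D → match
E → no match
F → match
G → no match
H → no match
Total matched: 3

3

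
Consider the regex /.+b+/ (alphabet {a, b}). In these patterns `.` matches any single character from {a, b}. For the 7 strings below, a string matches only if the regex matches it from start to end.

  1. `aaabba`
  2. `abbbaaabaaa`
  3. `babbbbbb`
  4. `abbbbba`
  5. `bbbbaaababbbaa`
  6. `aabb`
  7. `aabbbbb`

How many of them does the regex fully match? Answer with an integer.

1 → no match — must end with `b`
2 → no match — must end with `b`
3 → match
4 → no match — must end with `b`
5 → no match — must end with `b`
6 → match
7 → match
Total matched: 3

3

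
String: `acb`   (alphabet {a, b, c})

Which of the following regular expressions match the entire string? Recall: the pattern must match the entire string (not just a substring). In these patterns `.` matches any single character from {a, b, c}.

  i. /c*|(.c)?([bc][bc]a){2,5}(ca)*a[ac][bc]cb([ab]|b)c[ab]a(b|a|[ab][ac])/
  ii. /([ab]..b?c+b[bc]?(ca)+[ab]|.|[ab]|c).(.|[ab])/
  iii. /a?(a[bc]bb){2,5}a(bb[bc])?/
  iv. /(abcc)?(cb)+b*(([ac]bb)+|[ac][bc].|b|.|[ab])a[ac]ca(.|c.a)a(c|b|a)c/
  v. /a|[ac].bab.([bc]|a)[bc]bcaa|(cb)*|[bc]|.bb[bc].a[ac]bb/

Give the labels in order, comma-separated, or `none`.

ii

i → no match
ii → match
iii → no match
iv → no match — must end with `c`
v → no match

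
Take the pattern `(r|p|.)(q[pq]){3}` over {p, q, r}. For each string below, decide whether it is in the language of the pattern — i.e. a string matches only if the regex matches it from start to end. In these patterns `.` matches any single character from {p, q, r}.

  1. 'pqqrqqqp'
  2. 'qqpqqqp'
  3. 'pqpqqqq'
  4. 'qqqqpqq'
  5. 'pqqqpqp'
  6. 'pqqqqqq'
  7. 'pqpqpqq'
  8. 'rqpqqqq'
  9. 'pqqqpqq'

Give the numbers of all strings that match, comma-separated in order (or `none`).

2, 3, 4, 5, 6, 7, 8, 9

1 → no match
2 → match
3 → match
4 → match
5 → match
6 → match
7 → match
8 → match
9 → match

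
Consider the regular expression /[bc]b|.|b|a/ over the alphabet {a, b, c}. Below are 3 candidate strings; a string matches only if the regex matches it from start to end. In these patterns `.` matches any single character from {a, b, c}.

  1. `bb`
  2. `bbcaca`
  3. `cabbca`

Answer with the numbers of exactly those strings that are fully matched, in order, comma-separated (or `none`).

1

1 → match
2 → no match
3 → no match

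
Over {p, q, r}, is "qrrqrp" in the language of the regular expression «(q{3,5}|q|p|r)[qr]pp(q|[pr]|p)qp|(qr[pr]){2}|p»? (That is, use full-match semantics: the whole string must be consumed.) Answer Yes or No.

Yes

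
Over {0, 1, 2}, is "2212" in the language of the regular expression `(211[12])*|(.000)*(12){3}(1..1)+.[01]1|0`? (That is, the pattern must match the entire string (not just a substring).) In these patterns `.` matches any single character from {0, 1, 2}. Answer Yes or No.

No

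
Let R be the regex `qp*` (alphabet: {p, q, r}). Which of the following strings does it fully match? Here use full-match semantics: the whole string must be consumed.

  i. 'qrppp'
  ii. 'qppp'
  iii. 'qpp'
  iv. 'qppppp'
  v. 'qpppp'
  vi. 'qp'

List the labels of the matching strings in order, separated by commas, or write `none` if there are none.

i. 'qrppp' → no match
ii. 'qppp' → match
iii. 'qpp' → match
iv. 'qppppp' → match
v. 'qpppp' → match
vi. 'qp' → match

ii, iii, iv, v, vi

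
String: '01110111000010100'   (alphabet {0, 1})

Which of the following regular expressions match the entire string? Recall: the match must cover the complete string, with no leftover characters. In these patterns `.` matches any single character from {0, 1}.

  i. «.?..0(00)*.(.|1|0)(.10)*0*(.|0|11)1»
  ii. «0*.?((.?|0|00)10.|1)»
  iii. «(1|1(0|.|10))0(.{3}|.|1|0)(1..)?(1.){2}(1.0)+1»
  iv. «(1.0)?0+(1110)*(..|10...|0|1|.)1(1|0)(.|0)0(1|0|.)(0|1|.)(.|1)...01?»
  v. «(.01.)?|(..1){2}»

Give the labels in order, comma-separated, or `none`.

iv

i → no match — must end with '1'
ii → no match
iii → no match — must start with '1'
iv → match
v → no match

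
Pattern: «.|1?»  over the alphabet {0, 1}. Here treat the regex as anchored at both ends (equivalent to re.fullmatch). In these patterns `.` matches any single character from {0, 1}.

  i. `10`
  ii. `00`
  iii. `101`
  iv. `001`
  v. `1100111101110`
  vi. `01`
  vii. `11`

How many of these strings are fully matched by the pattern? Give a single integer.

0

i. `10` → no match
ii. `00` → no match
iii. `101` → no match
iv. `001` → no match
v → no match
vi. `01` → no match
vii. `11` → no match
Total matched: 0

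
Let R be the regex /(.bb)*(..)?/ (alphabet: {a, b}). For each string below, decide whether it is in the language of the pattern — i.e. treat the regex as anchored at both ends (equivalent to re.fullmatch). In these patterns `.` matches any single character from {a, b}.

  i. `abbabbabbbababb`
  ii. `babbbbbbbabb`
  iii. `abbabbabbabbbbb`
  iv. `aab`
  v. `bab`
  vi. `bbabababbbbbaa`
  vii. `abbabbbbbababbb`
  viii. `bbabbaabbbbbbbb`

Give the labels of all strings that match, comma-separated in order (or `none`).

i → no match
ii → no match
iii → match
iv → no match
v → no match
vi → no match
vii → no match
viii → no match

iii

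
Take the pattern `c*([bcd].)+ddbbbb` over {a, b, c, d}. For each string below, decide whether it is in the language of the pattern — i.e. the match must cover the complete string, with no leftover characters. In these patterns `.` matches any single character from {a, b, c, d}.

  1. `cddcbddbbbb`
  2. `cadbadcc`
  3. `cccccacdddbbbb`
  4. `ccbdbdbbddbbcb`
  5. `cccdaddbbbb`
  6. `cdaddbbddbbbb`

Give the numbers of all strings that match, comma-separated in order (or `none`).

1. `cddcbddbbbb` → match
2. `cadbadcc` → no match — must end with `ddbbbb`
3 → match
4 → no match — must end with `ddbbbb`
5. `cccdaddbbbb` → match
6 → match

1, 3, 5, 6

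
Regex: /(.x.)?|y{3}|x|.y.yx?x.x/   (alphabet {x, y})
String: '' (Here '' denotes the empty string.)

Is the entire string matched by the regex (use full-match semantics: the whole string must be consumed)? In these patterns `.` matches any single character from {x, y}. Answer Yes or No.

Yes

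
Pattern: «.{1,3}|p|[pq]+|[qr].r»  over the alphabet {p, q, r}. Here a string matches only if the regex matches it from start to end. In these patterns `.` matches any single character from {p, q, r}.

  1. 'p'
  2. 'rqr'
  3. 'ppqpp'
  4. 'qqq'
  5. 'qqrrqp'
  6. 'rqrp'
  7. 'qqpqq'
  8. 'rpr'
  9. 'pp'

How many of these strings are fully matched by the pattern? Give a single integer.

7

1 → match
2 → match
3 → match
4 → match
5 → no match
6 → no match
7 → match
8 → match
9 → match
Total matched: 7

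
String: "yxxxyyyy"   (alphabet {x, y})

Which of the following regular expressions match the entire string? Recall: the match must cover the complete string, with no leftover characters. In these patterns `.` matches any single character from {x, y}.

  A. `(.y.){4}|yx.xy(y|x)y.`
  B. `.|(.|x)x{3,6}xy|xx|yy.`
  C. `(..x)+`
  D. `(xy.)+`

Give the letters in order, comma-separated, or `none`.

A → match
B → no match
C → no match — must end with "x"
D → no match — must start with "xy"

A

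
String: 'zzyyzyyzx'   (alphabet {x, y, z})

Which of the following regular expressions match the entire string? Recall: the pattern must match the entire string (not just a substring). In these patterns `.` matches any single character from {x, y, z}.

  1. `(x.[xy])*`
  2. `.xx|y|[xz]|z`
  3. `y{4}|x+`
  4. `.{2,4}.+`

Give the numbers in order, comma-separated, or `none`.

4

1 → no match
2 → no match
3 → no match
4 → match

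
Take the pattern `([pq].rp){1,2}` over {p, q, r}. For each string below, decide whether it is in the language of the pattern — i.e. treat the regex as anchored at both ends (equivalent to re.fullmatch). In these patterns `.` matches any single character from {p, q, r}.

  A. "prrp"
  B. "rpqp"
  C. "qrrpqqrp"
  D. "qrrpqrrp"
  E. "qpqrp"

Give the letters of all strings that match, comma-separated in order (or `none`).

A → match
B → no match — must end with "rp"
C → match
D → match
E → no match

A, C, D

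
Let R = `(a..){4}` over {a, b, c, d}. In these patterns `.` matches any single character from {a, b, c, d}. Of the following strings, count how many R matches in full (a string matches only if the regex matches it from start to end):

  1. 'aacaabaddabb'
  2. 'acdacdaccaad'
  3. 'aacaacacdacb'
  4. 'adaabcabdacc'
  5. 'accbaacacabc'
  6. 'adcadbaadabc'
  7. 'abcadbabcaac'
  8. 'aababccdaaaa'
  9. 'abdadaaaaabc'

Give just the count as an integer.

7

1 → match
2 → match
3 → match
4 → match
5 → no match
6 → match
7 → match
8 → no match
9 → match
Total matched: 7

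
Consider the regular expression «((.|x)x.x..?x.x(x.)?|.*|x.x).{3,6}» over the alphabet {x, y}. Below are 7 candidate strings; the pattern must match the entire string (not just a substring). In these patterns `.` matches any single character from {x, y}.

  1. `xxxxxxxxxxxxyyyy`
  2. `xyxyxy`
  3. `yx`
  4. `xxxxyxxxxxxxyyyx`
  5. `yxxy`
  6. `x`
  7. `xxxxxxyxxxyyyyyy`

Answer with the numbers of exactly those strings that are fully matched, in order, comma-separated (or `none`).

1, 2, 4, 5, 7

1 → match
2 → match
3 → no match
4 → match
5 → match
6 → no match
7 → match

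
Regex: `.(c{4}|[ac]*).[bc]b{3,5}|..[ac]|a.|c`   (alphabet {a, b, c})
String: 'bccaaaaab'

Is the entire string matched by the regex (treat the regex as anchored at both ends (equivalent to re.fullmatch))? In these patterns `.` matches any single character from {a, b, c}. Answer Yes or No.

No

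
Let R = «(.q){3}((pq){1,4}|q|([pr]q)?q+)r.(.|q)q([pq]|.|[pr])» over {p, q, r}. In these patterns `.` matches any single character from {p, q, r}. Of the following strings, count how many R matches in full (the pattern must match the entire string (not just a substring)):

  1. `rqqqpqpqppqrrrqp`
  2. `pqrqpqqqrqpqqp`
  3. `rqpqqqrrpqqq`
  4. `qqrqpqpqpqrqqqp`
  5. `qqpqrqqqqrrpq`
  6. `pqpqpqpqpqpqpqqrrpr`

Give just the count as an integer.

1

1 → no match
2 → no match
3. `rqpqqqrrpqqq` → no match
4 → match
5 → no match
6 → no match
Total matched: 1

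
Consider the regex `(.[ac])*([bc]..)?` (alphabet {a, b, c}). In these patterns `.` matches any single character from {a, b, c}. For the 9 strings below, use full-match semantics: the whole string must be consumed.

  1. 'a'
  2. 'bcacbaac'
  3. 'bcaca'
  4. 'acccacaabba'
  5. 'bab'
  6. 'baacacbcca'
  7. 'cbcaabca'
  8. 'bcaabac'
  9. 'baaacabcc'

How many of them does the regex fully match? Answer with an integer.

1 → no match
2 → match
3 → no match
4 → match
5 → match
6 → match
7 → no match
8 → match
9 → match
Total matched: 6

6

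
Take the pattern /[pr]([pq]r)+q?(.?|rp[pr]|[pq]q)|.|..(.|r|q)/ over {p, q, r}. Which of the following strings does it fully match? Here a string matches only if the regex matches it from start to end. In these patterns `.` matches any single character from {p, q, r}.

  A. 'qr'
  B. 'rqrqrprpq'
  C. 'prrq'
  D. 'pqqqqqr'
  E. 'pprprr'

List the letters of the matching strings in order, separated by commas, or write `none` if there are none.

B, E

A → no match
B → match
C → no match
D → no match
E → match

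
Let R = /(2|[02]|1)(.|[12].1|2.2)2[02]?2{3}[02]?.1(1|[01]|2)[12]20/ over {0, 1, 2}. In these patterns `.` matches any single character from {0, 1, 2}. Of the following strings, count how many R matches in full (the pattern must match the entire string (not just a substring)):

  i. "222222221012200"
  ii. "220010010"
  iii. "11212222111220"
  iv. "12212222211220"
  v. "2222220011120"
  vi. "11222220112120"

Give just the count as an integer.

i → no match — must end with "20"
ii. "220010010" → no match — must end with "20"
iii → match
iv → match
v → match
vi → match
Total matched: 4

4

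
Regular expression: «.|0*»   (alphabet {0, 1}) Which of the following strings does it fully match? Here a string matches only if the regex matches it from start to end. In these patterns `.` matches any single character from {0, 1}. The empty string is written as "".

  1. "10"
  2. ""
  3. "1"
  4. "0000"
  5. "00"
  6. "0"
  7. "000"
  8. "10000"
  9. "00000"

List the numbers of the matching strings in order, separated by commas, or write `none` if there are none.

1 → no match
2 → match
3 → match
4 → match
5 → match
6 → match
7 → match
8 → no match
9 → match

2, 3, 4, 5, 6, 7, 9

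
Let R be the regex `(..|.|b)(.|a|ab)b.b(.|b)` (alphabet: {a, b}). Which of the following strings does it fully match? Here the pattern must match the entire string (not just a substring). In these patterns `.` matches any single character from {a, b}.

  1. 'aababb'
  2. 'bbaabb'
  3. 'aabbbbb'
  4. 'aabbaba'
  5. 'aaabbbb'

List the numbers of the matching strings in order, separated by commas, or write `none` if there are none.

1, 3, 4, 5

1. 'aababb' → match
2. 'bbaabb' → no match
3. 'aabbbbb' → match
4. 'aabbaba' → match
5. 'aaabbbb' → match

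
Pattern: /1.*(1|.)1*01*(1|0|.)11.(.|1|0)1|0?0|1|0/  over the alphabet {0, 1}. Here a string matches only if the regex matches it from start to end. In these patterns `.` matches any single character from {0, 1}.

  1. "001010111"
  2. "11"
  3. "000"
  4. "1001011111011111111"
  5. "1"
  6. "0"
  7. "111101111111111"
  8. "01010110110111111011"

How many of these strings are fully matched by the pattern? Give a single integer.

4

1 → no match
2 → no match
3 → no match
4 → match
5 → match
6 → match
7 → match
8 → no match
Total matched: 4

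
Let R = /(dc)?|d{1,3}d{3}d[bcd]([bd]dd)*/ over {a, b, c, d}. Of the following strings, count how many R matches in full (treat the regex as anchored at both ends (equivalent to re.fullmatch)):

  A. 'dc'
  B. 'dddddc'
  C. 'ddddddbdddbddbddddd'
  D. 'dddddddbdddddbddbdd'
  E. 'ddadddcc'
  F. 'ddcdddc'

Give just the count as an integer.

A → match
B → match
C → match
D → match
E → no match
F → no match
Total matched: 4

4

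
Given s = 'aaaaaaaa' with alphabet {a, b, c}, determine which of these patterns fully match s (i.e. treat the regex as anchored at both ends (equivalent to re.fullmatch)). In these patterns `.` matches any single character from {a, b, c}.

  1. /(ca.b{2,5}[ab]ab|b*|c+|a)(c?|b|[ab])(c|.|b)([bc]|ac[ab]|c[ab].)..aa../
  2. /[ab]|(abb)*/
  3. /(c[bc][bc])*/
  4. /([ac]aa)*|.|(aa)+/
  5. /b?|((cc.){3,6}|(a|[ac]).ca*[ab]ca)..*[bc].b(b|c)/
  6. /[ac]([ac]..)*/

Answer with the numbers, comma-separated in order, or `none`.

4

1 → no match
2 → no match
3 → no match
4 → match
5 → no match
6 → no match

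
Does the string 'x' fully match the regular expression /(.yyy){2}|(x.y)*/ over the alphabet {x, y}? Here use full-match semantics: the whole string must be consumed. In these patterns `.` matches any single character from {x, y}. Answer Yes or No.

No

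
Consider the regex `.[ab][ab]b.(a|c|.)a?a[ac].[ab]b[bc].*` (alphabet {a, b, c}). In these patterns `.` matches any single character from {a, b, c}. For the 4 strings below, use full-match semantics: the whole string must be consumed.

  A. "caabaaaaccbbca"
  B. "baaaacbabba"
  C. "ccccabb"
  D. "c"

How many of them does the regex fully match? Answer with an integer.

1

A → match
B → no match
C → no match
D → no match
Total matched: 1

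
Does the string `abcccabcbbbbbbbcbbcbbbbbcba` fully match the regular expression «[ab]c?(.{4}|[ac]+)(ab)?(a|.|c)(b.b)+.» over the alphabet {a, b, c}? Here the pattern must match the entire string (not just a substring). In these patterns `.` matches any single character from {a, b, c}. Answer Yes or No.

Yes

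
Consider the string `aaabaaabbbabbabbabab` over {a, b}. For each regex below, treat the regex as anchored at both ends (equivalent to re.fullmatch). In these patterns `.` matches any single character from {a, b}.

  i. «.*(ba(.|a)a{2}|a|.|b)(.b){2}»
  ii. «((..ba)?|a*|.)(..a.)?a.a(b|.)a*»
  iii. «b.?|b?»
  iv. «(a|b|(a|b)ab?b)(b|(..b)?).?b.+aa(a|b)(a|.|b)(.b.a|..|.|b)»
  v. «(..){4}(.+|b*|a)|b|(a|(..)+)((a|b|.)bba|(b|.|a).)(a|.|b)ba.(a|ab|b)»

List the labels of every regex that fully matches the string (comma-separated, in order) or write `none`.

i → match
ii → no match
iii → no match
iv → no match
v → match

i, v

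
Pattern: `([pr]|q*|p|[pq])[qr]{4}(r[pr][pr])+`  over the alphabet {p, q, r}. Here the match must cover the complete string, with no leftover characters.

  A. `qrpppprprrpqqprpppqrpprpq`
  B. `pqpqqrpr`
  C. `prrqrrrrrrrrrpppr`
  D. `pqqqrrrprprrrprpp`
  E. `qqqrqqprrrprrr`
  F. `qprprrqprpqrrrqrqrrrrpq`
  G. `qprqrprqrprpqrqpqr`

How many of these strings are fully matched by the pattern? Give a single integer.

A → no match
B → no match
C → no match
D → match
E → no match
F → no match
G → no match
Total matched: 1

1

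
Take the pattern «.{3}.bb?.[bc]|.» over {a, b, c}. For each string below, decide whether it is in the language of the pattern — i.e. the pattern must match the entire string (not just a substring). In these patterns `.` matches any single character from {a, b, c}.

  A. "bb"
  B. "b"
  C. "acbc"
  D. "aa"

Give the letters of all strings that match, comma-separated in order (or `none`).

A → no match
B → match
C → no match
D → no match

B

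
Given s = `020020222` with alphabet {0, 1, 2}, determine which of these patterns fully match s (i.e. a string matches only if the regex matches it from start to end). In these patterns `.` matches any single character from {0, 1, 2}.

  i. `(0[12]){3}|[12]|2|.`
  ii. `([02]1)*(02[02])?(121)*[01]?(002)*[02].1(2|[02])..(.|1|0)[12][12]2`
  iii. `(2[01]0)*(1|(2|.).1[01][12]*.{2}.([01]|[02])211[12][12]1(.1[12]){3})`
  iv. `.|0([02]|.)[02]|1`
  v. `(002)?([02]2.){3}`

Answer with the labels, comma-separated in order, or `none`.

i → no match
ii → no match
iii → no match
iv → no match
v → match

v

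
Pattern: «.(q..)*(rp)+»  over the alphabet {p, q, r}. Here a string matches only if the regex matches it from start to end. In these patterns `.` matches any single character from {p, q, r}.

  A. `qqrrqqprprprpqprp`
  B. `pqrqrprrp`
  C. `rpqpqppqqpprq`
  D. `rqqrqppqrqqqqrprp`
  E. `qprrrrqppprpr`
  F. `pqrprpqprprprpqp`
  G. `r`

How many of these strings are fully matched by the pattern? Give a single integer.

1

A → no match
B. `pqrqrprrp` → no match
C → no match — must end with `rp`
D → match
E → no match — must end with `rp`
F → no match — must end with `rp`
G. `r` → no match — must end with `rp`
Total matched: 1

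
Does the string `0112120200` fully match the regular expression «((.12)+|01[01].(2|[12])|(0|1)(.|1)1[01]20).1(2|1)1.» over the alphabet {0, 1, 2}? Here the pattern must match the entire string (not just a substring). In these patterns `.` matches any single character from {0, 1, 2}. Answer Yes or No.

No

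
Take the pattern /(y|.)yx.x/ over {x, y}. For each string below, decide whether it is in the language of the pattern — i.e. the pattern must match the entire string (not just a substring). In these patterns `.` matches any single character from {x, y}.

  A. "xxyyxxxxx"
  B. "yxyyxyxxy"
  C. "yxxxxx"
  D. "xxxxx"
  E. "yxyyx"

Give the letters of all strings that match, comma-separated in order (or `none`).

none

A → no match
B → no match — must end with "x"
C → no match
D → no match
E → no match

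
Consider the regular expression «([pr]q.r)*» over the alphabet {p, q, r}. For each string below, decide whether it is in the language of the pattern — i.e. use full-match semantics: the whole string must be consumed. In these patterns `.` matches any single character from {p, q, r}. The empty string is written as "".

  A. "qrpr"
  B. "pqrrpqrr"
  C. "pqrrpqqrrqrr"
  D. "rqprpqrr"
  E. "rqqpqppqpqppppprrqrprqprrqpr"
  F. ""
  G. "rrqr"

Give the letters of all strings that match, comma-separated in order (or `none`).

B, C, D, F

A → no match
B → match
C → match
D → match
E → no match
F → match
G → no match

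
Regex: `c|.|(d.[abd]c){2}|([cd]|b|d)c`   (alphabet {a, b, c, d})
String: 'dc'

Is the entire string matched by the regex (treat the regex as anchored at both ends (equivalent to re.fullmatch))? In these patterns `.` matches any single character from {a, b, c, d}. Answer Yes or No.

Yes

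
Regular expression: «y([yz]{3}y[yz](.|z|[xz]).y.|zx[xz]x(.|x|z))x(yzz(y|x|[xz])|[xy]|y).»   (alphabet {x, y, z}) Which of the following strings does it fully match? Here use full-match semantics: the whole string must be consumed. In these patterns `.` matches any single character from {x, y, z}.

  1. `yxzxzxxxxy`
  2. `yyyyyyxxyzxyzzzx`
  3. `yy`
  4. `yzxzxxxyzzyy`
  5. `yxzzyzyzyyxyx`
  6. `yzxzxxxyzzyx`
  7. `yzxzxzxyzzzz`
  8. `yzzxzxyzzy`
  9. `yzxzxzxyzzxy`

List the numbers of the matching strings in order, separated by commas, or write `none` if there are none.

1 → no match
2 → match
3 → no match
4 → match
5 → no match
6 → match
7 → match
8 → no match
9 → match

2, 4, 6, 7, 9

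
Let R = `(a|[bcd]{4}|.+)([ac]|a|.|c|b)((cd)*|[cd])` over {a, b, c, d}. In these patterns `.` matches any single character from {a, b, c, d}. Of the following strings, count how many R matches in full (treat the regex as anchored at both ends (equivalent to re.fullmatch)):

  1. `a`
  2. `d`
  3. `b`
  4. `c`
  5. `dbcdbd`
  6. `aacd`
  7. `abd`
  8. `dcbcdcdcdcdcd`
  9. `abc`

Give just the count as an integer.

5

1 → no match
2 → no match
3 → no match
4 → no match
5 → match
6 → match
7 → match
8 → match
9 → match
Total matched: 5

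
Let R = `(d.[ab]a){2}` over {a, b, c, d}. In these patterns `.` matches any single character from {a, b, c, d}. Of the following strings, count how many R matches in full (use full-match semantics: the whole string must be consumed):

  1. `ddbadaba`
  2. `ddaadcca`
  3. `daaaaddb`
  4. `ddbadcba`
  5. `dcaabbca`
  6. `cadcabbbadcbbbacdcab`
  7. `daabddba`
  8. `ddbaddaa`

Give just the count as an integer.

1 → match
2 → no match
3 → no match — must end with `a`
4 → match
5 → no match
6 → no match — must start with `d`
7 → no match
8 → match
Total matched: 3

3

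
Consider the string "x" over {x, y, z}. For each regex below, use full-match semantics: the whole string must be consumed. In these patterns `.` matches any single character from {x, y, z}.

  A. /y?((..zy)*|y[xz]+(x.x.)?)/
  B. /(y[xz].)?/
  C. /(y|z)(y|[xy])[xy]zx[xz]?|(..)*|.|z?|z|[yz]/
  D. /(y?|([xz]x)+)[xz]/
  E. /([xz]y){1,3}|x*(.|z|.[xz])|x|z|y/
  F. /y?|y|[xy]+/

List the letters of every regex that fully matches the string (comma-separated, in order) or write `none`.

A → no match
B → no match
C → match
D → match
E → match
F → match

C, D, E, F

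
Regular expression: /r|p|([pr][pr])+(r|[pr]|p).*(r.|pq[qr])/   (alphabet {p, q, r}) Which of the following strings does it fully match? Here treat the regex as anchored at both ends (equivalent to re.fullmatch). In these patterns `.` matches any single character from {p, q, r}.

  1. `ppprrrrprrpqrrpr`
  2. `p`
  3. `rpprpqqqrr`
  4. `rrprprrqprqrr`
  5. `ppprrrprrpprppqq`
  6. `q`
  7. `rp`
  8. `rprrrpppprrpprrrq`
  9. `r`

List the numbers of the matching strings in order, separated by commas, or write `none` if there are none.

1 → no match
2. `p` → match
3. `rpprpqqqrr` → match
4 → match
5 → match
6. `q` → no match
7. `rp` → no match
8 → match
9. `r` → match

2, 3, 4, 5, 8, 9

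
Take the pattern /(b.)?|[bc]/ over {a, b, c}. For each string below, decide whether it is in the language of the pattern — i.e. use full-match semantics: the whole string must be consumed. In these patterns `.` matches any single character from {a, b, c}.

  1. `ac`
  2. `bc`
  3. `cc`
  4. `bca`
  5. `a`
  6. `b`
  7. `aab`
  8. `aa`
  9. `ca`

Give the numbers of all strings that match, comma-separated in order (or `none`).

2, 6

1 → no match
2 → match
3 → no match
4 → no match
5 → no match
6 → match
7 → no match
8 → no match
9 → no match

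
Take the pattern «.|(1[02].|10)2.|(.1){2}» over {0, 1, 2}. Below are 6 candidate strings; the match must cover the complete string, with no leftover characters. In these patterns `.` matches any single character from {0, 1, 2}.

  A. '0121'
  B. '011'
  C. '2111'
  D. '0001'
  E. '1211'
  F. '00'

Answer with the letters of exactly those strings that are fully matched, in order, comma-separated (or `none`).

A → match
B → no match
C → match
D → no match
E → no match
F → no match

A, C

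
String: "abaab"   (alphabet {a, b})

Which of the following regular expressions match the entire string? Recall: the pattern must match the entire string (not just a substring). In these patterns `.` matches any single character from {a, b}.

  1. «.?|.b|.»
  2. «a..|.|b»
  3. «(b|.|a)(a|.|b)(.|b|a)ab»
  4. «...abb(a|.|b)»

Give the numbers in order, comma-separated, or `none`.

1 → no match
2 → no match
3 → match
4 → no match

3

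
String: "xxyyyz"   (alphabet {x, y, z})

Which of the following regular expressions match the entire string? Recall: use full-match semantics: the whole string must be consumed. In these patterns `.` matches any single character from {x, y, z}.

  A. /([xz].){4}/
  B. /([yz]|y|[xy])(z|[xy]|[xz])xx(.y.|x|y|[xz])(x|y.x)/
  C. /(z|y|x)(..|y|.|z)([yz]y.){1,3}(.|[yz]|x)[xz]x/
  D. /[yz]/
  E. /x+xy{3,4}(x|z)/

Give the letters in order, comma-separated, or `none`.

A → no match
B → no match — must end with "x"
C → no match — must end with "x"
D → no match
E → match

E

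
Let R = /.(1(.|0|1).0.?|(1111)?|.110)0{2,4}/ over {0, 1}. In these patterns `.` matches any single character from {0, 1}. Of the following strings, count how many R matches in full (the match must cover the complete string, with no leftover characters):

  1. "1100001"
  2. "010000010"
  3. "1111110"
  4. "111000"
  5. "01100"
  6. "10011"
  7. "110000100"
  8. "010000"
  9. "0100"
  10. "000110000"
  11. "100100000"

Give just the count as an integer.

0

1 → no match — must end with "0"
2 → no match
3 → no match
4 → no match
5 → no match
6 → no match — must end with "0"
7 → no match
8 → no match
9 → no match
10 → no match
11 → no match
Total matched: 0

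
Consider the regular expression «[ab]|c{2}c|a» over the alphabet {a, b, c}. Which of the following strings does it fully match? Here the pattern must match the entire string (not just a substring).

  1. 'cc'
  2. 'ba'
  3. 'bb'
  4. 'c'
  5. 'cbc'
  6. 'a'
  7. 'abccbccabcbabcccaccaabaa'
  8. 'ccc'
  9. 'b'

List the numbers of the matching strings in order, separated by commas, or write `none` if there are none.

1 → no match
2 → no match
3 → no match
4 → no match
5 → no match
6 → match
7 → no match
8 → match
9 → match

6, 8, 9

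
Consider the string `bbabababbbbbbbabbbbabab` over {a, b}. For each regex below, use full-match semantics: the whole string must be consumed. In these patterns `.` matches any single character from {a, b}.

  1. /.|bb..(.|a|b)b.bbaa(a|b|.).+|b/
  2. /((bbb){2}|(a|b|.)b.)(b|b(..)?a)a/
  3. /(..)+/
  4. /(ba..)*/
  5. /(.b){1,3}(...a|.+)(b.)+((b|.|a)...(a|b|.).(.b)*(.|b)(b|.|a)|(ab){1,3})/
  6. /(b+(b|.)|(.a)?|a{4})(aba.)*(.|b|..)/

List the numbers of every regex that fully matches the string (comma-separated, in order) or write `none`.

5

1 → no match
2 → no match — must end with `a`
3 → no match
4 → no match
5 → match
6 → no match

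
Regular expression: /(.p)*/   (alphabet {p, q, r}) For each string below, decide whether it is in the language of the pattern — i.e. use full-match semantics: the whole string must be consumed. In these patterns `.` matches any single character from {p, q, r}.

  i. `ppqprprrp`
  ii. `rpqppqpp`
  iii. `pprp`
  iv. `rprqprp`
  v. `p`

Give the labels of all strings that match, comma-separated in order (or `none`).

i → no match
ii → no match
iii → match
iv → no match
v → no match

iii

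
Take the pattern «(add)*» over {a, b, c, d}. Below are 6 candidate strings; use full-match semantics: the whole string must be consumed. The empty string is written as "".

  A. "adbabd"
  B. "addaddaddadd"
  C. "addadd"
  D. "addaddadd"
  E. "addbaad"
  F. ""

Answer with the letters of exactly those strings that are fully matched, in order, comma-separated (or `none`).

B, C, D, F

A → no match
B → match
C → match
D → match
E → no match
F → match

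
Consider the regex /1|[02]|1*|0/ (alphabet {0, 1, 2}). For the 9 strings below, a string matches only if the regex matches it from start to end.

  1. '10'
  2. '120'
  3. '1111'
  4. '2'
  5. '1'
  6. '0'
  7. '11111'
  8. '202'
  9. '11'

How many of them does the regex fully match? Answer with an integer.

6

1 → no match
2 → no match
3 → match
4 → match
5 → match
6 → match
7 → match
8 → no match
9 → match
Total matched: 6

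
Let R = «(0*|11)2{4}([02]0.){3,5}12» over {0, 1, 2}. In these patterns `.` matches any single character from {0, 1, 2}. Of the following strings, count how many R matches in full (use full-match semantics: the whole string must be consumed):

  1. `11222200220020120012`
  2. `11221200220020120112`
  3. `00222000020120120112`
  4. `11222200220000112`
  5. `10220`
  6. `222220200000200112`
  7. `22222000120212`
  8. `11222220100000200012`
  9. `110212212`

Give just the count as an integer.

1 → match
2 → no match
3 → no match
4 → match
5. `10220` → no match — must end with `12`
6 → match
7 → no match
8 → match
9. `110212212` → no match
Total matched: 4

4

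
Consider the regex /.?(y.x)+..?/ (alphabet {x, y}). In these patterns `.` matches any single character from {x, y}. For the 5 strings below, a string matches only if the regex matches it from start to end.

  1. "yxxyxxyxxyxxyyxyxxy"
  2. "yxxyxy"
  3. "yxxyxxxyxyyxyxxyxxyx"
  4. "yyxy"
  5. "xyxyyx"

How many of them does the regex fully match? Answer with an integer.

2

1 → match
2 → no match
3 → no match
4 → match
5 → no match
Total matched: 2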